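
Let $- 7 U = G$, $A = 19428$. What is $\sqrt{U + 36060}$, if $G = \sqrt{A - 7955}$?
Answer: $\frac{\sqrt{1766940 - 7 \sqrt{11473}}}{7} \approx 189.85$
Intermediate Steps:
$G = \sqrt{11473}$ ($G = \sqrt{19428 - 7955} = \sqrt{11473} \approx 107.11$)
$U = - \frac{\sqrt{11473}}{7} \approx -15.302$
$\sqrt{U + 36060} = \sqrt{- \frac{\sqrt{11473}}{7} + 36060} = \sqrt{36060 - \frac{\sqrt{11473}}{7}}$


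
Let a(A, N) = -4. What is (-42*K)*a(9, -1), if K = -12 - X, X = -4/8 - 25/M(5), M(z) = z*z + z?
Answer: -1792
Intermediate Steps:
M(z) = z + z**2 (M(z) = z**2 + z = z + z**2)
X = -4/3 (X = -4/8 - 25*1/(5*(1 + 5)) = -4*1/8 - 25/(5*6) = -1/2 - 25/30 = -1/2 - 25*1/30 = -1/2 - 5/6 = -4/3 ≈ -1.3333)
K = -32/3 (K = -12 - 1*(-4/3) = -12 + 4/3 = -32/3 ≈ -10.667)
(-42*K)*a(9, -1) = -42*(-32/3)*(-4) = 448*(-4) = -1792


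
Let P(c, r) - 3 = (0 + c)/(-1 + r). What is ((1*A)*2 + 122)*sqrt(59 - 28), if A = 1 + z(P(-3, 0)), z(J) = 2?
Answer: 128*sqrt(31) ≈ 712.67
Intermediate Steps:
P(c, r) = 3 + c/(-1 + r) (P(c, r) = 3 + (0 + c)/(-1 + r) = 3 + c/(-1 + r))
A = 3 (A = 1 + 2 = 3)
((1*A)*2 + 122)*sqrt(59 - 28) = ((1*3)*2 + 122)*sqrt(59 - 28) = (3*2 + 122)*sqrt(31) = (6 + 122)*sqrt(31) = 128*sqrt(31)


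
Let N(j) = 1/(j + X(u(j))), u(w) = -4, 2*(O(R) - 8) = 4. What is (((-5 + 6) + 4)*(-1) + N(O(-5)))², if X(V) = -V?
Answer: 4761/196 ≈ 24.291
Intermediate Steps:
O(R) = 10 (O(R) = 8 + (½)*4 = 8 + 2 = 10)
N(j) = 1/(4 + j) (N(j) = 1/(j - 1*(-4)) = 1/(j + 4) = 1/(4 + j))
(((-5 + 6) + 4)*(-1) + N(O(-5)))² = (((-5 + 6) + 4)*(-1) + 1/(4 + 10))² = ((1 + 4)*(-1) + 1/14)² = (5*(-1) + 1/14)² = (-5 + 1/14)² = (-69/14)² = 4761/196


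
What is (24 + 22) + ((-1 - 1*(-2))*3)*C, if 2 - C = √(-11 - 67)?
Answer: 52 - 3*I*√78 ≈ 52.0 - 26.495*I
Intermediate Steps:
C = 2 - I*√78 (C = 2 - √(-11 - 67) = 2 - √(-78) = 2 - I*√78 ≈ 2.0 - 8.8318*I)
(24 + 22) + ((-1 - 1*(-2))*3)*C = (24 + 22) + ((-1 - 1*(-2))*3)*(2 - I*√78) = 46 + ((-1 + 2)*3)*(2 - I*√78) = 46 + (1*3)*(2 - I*√78) = 46 + 3*(2 - I*√78) = 46 + (6 - 3*I*√78) = 52 - 3*I*√78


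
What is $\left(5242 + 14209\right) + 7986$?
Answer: $27437$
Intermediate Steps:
$\left(5242 + 14209\right) + 7986 = 19451 + 7986 = 27437$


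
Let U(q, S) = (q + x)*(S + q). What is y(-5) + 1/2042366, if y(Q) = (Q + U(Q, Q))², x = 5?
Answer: 51059151/2042366 ≈ 25.000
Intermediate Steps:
U(q, S) = (5 + q)*(S + q) (U(q, S) = (q + 5)*(S + q) = (5 + q)*(S + q))
y(Q) = (2*Q² + 11*Q)² (y(Q) = (Q + (Q² + 5*Q + 5*Q + Q*Q))² = (Q + (Q² + 5*Q + 5*Q + Q²))² = (Q + (2*Q² + 10*Q))² = (2*Q² + 11*Q)²)
y(-5) + 1/2042366 = (-5)²*(11 + 2*(-5))² + 1/2042366 = 25*(11 - 10)² + 1/2042366 = 25*1² + 1/2042366 = 25*1 + 1/2042366 = 25 + 1/2042366 = 51059151/2042366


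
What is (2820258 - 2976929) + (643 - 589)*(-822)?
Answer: -201059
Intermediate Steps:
(2820258 - 2976929) + (643 - 589)*(-822) = -156671 + 54*(-822) = -156671 - 44388 = -201059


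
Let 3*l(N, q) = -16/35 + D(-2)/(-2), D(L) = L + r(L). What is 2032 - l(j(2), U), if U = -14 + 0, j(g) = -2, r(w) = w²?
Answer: 71137/35 ≈ 2032.5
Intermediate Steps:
D(L) = L + L²
U = -14
l(N, q) = -17/35 (l(N, q) = (-16/35 - 2*(1 - 2)/(-2))/3 = (-16*1/35 - 2*(-1)*(-½))/3 = (-16/35 + 2*(-½))/3 = (-16/35 - 1)/3 = (⅓)*(-51/35) = -17/35)
2032 - l(j(2), U) = 2032 - 1*(-17/35) = 2032 + 17/35 = 71137/35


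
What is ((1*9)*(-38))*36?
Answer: -12312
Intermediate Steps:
((1*9)*(-38))*36 = (9*(-38))*36 = -342*36 = -12312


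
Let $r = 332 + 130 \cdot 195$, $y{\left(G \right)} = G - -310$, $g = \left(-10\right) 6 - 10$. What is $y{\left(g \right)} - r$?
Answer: $-25442$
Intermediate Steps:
$g = -70$ ($g = -60 - 10 = -70$)
$y{\left(G \right)} = 310 + G$ ($y{\left(G \right)} = G + 310 = 310 + G$)
$r = 25682$ ($r = 332 + 25350 = 25682$)
$y{\left(g \right)} - r = \left(310 - 70\right) - 25682 = 240 - 25682 = -25442$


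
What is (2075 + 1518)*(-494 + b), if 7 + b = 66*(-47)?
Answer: -12945579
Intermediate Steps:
b = -3109 (b = -7 + 66*(-47) = -7 - 3102 = -3109)
(2075 + 1518)*(-494 + b) = (2075 + 1518)*(-494 - 3109) = 3593*(-3603) = -12945579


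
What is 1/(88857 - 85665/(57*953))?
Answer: 18107/1608905144 ≈ 1.1254e-5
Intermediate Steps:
1/(88857 - 85665/(57*953)) = 1/(88857 - 85665/54321) = 1/(88857 - 85665*1/54321) = 1/(88857 - 28555/18107) = 1/(1608905144/18107) = 18107/1608905144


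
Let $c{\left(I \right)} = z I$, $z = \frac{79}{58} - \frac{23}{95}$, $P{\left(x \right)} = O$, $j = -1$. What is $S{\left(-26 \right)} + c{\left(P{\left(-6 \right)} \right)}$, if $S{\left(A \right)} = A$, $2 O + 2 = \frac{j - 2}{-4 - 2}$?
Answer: $- \frac{591553}{22040} \approx -26.84$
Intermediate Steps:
$O = - \frac{3}{4}$ ($O = -1 + \frac{\left(-1 - 2\right) \frac{1}{-4 - 2}}{2} = -1 + \frac{\left(-3\right) \frac{1}{-6}}{2} = -1 + \frac{\left(-3\right) \left(- \frac{1}{6}\right)}{2} = -1 + \frac{1}{2} \cdot \frac{1}{2} = -1 + \frac{1}{4} = - \frac{3}{4} \approx -0.75$)
$P{\left(x \right)} = - \frac{3}{4}$
$z = \frac{6171}{5510}$ ($z = 79 \cdot \frac{1}{58} - \frac{23}{95} = \frac{79}{58} - \frac{23}{95} = \frac{6171}{5510} \approx 1.12$)
$c{\left(I \right)} = \frac{6171 I}{5510}$
$S{\left(-26 \right)} + c{\left(P{\left(-6 \right)} \right)} = -26 + \frac{6171}{5510} \left(- \frac{3}{4}\right) = -26 - \frac{18513}{22040} = - \frac{591553}{22040}$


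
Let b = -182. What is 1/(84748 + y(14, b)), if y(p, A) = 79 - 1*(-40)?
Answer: 1/84867 ≈ 1.1783e-5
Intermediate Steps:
y(p, A) = 119 (y(p, A) = 79 + 40 = 119)
1/(84748 + y(14, b)) = 1/(84748 + 119) = 1/84867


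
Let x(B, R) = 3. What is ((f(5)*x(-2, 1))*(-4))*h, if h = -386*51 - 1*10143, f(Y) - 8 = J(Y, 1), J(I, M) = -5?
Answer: 1073844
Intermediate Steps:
f(Y) = 3 (f(Y) = 8 - 5 = 3)
h = -29829 (h = -19686 - 10143 = -29829)
((f(5)*x(-2, 1))*(-4))*h = ((3*3)*(-4))*(-29829) = (9*(-4))*(-29829) = -36*(-29829) = 1073844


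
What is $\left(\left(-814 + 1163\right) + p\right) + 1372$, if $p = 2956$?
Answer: $4677$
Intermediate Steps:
$\left(\left(-814 + 1163\right) + p\right) + 1372 = \left(\left(-814 + 1163\right) + 2956\right) + 1372 = \left(349 + 2956\right) + 1372 = 3305 + 1372 = 4677$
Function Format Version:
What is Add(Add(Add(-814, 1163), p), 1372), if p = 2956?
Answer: 4677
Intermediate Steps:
Add(Add(Add(-814, 1163), p), 1372) = Add(Add(Add(-814, 1163), 2956), 1372) = Add(Add(349, 2956), 1372) = Add(3305, 1372) = 4677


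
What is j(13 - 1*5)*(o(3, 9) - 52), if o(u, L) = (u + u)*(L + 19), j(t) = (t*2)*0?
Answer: 0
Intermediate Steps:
j(t) = 0 (j(t) = (2*t)*0 = 0)
o(u, L) = 2*u*(19 + L) (o(u, L) = (2*u)*(19 + L) = 2*u*(19 + L))
j(13 - 1*5)*(o(3, 9) - 52) = 0*(2*3*(19 + 9) - 52) = 0*(2*3*28 - 52) = 0*(168 - 52) = 0*116 = 0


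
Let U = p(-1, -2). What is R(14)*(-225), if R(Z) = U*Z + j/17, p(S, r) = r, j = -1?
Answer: 107325/17 ≈ 6313.2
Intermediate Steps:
U = -2
R(Z) = -1/17 - 2*Z (R(Z) = -2*Z - 1/17 = -1/17 - 2*Z)
R(14)*(-225) = (-1/17 - 2*14)*(-225) = (-1/17 - 28)*(-225) = -477/17*(-225) = 107325/17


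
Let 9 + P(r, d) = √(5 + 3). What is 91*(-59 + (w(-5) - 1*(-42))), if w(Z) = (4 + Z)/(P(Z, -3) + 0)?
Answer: -112112/73 + 182*√2/73 ≈ -1532.3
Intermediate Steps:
P(r, d) = -9 + 2*√2 (P(r, d) = -9 + √(5 + 3) = -9 + √8 = -9 + 2*√2)
w(Z) = (4 + Z)/(-9 + 2*√2) (w(Z) = (4 + Z)/((-9 + 2*√2) + 0) = (4 + Z)/(-9 + 2*√2))
91*(-59 + (w(-5) - 1*(-42))) = 91*(-59 + (-(4 - 5)/(9 - 2*√2) - 1*(-42))) = 91*(-59 + (-1*(-1)/(9 - 2*√2) + 42)) = 91*(-59 + (1/(9 - 2*√2) + 42)) = 91*(-59 + (42 + 1/(9 - 2*√2))) = 91*(-17 + 1/(9 - 2*√2)) = -1547 + 91/(9 - 2*√2)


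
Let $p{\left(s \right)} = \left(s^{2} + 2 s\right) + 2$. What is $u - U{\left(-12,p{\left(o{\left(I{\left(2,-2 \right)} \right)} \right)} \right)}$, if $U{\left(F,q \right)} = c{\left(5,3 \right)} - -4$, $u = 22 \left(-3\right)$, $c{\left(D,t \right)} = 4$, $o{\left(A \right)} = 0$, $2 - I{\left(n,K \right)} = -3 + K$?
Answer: $-74$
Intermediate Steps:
$I{\left(n,K \right)} = 5 - K$ ($I{\left(n,K \right)} = 2 - \left(-3 + K\right) = 5 - K$)
$u = -66$
$p{\left(s \right)} = 2 + s^{2} + 2 s$
$U{\left(F,q \right)} = 8$ ($U{\left(F,q \right)} = 4 - -4 = 4 + 4 = 8$)
$u - U{\left(-12,p{\left(o{\left(I{\left(2,-2 \right)} \right)} \right)} \right)} = -66 - 8 = -74$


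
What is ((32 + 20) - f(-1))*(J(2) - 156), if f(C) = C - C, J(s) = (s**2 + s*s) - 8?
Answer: -8112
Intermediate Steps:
J(s) = -8 + 2*s**2 (J(s) = (s**2 + s**2) - 8 = 2*s**2 - 8 = -8 + 2*s**2)
f(C) = 0
((32 + 20) - f(-1))*(J(2) - 156) = ((32 + 20) - 1*0)*((-8 + 2*2**2) - 156) = (52 + 0)*((-8 + 2*4) - 156) = 52*((-8 + 8) - 156) = 52*(0 - 156) = 52*(-156) = -8112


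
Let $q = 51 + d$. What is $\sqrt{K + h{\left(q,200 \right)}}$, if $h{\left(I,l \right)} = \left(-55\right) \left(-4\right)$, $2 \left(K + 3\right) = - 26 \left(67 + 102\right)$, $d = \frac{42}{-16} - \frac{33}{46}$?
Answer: $6 i \sqrt{55} \approx 44.497 i$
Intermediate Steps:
$d = - \frac{615}{184}$ ($d = 42 \left(- \frac{1}{16}\right) - \frac{33}{46} = - \frac{21}{8} - \frac{33}{46} = - \frac{615}{184} \approx -3.3424$)
$K = -2200$ ($K = -3 + \frac{\left(-26\right) \left(67 + 102\right)}{2} = -3 + \frac{\left(-26\right) 169}{2} = -3 + \frac{1}{2} \left(-4394\right) = -3 - 2197 = -2200$)
$q = \frac{8769}{184}$ ($q = 51 - \frac{615}{184} = \frac{8769}{184} \approx 47.658$)
$h{\left(I,l \right)} = 220$
$\sqrt{K + h{\left(q,200 \right)}} = \sqrt{-2200 + 220} = \sqrt{-1980} = 6 i \sqrt{55}$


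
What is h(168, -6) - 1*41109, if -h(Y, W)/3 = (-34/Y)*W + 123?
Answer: -580743/14 ≈ -41482.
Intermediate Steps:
h(Y, W) = -369 + 102*W/Y (h(Y, W) = -3*((-34/Y)*W + 123) = -3*(-34*W/Y + 123) = -3*(123 - 34*W/Y) = -369 + 102*W/Y)
h(168, -6) - 1*41109 = (-369 + 102*(-6)/168) - 1*41109 = (-369 + 102*(-6)*(1/168)) - 41109 = (-369 - 51/14) - 41109 = -5217/14 - 41109 = -580743/14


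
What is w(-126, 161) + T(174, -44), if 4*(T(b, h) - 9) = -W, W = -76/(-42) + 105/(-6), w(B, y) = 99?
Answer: 18803/168 ≈ 111.92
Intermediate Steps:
W = -659/42 (W = -76*(-1/42) + 105*(-1/6) = 38/21 - 35/2 = -659/42 ≈ -15.690)
T(b, h) = 2171/168 (T(b, h) = 9 + (-1*(-659/42))/4 = 9 + (1/4)*(659/42) = 9 + 659/168 = 2171/168)
w(-126, 161) + T(174, -44) = 99 + 2171/168 = 18803/168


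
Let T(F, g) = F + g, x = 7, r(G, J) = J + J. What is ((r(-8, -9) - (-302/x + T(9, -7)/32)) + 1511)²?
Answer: 29598105681/12544 ≈ 2.3595e+6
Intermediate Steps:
r(G, J) = 2*J
((r(-8, -9) - (-302/x + T(9, -7)/32)) + 1511)² = ((2*(-9) - (-302/7 + (9 - 7)/32)) + 1511)² = ((-18 - (-302*⅐ + 2*(1/32))) + 1511)² = ((-18 - (-302/7 + 1/16)) + 1511)² = ((-18 - 1*(-4825/112)) + 1511)² = ((-18 + 4825/112) + 1511)² = (2809/112 + 1511)² = (172041/112)² = 29598105681/12544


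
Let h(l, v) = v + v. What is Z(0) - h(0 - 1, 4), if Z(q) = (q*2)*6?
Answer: -8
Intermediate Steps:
h(l, v) = 2*v
Z(q) = 12*q (Z(q) = (2*q)*6 = 12*q)
Z(0) - h(0 - 1, 4) = 12*0 - 2*4 = 0 - 1*8 = 0 - 8 = -8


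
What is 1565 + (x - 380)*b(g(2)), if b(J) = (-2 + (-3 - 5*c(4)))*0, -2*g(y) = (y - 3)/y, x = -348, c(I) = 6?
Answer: 1565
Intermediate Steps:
g(y) = -(-3 + y)/(2*y) (g(y) = -(y - 3)/(2*y) = -(-3 + y)/(2*y))
b(J) = 0 (b(J) = (-2 + (-3 - 5*6))*0 = (-2 + (-3 - 1*30))*0 = (-2 + (-3 - 30))*0 = (-2 - 33)*0 = -35*0 = 0)
1565 + (x - 380)*b(g(2)) = 1565 + (-348 - 380)*0 = 1565 - 728*0 = 1565 + 0 = 1565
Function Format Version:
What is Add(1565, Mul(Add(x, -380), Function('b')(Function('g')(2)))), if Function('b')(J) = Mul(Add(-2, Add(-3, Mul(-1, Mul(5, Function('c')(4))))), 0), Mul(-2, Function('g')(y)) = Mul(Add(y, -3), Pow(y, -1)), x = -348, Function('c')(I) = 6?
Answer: 1565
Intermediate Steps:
Function('g')(y) = Mul(Rational(-1, 2), Pow(y, -1), Add(-3, y)) (Function('g')(y) = Mul(Rational(-1, 2), Mul(Add(y, -3), Pow(y, -1))) = Mul(Rational(-1, 2), Mul(Add(-3, y), Pow(y, -1))) = Mul(Rational(-1, 2), Mul(Pow(y, -1), Add(-3, y))) = Mul(Rational(-1, 2), Pow(y, -1), Add(-3, y)))
Function('b')(J) = 0 (Function('b')(J) = Mul(Add(-2, Add(-3, Mul(-1, Mul(5, 6)))), 0) = Mul(Add(-2, Add(-3, Mul(-1, 30))), 0) = Mul(Add(-2, Add(-3, -30)), 0) = Mul(Add(-2, -33), 0) = Mul(-35, 0) = 0)
Add(1565, Mul(Add(x, -380), Function('b')(Function('g')(2)))) = Add(1565, Mul(Add(-348, -380), 0)) = Add(1565, Mul(-728, 0)) = Add(1565, 0) = 1565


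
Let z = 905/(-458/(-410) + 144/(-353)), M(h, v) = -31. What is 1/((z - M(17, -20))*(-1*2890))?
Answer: -51317/193864529280 ≈ -2.6471e-7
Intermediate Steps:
z = 65490325/51317 (z = 905/(-458*(-1/410) + 144*(-1/353)) = 905/(229/205 - 144/353) = 905/(51317/72365) = 905*(72365/51317) = 65490325/51317 ≈ 1276.2)
1/((z - M(17, -20))*(-1*2890)) = 1/((65490325/51317 - 1*(-31))*(-1*2890)) = 1/((65490325/51317 + 31)*(-2890)) = 1/((67081152/51317)*(-2890)) = 1/(-193864529280/51317) = -51317/193864529280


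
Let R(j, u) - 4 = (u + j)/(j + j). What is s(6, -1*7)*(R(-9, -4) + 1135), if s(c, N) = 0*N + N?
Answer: -143605/18 ≈ -7978.1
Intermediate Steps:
R(j, u) = 4 + (j + u)/(2*j) (R(j, u) = 4 + (u + j)/(j + j) = 4 + (j + u)/((2*j)) = 4 + (j + u)*(1/(2*j)) = 4 + (j + u)/(2*j))
s(c, N) = N (s(c, N) = 0 + N = N)
s(6, -1*7)*(R(-9, -4) + 1135) = (-1*7)*((1/2)*(-4 + 9*(-9))/(-9) + 1135) = -7*((1/2)*(-1/9)*(-4 - 81) + 1135) = -7*((1/2)*(-1/9)*(-85) + 1135) = -7*(85/18 + 1135) = -7*20515/18 = -143605/18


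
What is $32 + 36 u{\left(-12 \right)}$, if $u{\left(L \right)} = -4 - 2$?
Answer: $-184$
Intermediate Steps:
$u{\left(L \right)} = -6$ ($u{\left(L \right)} = -4 - 2 = -6$)
$32 + 36 u{\left(-12 \right)} = 32 + 36 \left(-6\right) = 32 - 216 = -184$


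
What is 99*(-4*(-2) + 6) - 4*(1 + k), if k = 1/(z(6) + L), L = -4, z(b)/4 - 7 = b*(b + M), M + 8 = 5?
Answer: 33167/24 ≈ 1382.0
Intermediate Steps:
M = -3 (M = -8 + 5 = -3)
z(b) = 28 + 4*b*(-3 + b) (z(b) = 28 + 4*(b*(b - 3)) = 28 + 4*(b*(-3 + b)) = 28 + 4*b*(-3 + b))
k = 1/96 (k = 1/((28 - 12*6 + 4*6²) - 4) = 1/((28 - 72 + 4*36) - 4) = 1/((28 - 72 + 144) - 4) = 1/(100 - 4) = 1/96 ≈ 0.010417)
99*(-4*(-2) + 6) - 4*(1 + k) = 99*(-4*(-2) + 6) - 4*(1 + 1/96) = 99*(8 + 6) - 4*97/96 = 99*14 - 97/24 = 1386 - 97/24 = 33167/24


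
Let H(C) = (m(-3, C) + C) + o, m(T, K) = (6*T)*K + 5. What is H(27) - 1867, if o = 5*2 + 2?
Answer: -2309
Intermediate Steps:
m(T, K) = 5 + 6*K*T (m(T, K) = 6*K*T + 5 = 5 + 6*K*T)
o = 12 (o = 10 + 2 = 12)
H(C) = 17 - 17*C (H(C) = ((5 + 6*C*(-3)) + C) + 12 = ((5 - 18*C) + C) + 12 = (5 - 17*C) + 12 = 17 - 17*C)
H(27) - 1867 = (17 - 17*27) - 1867 = (17 - 459) - 1867 = -442 - 1867 = -2309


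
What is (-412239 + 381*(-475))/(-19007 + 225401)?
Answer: -98869/34399 ≈ -2.8742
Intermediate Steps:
(-412239 + 381*(-475))/(-19007 + 225401) = (-412239 - 180975)/206394 = -593214*1/206394 = -98869/34399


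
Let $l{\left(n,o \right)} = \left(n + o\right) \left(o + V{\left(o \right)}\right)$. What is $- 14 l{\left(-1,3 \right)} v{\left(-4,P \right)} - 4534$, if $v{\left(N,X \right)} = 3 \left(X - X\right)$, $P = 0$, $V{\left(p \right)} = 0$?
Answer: $-4534$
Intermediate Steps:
$l{\left(n,o \right)} = o \left(n + o\right)$ ($l{\left(n,o \right)} = \left(n + o\right) \left(o + 0\right) = \left(n + o\right) o = o \left(n + o\right)$)
$v{\left(N,X \right)} = 0$ ($v{\left(N,X \right)} = 3 \cdot 0 = 0$)
$- 14 l{\left(-1,3 \right)} v{\left(-4,P \right)} - 4534 = - 14 \cdot 3 \left(-1 + 3\right) 0 - 4534 = - 14 \cdot 3 \cdot 2 \cdot 0 - 4534 = \left(-14\right) 6 \cdot 0 - 4534 = \left(-84\right) 0 - 4534 = 0 - 4534 = -4534$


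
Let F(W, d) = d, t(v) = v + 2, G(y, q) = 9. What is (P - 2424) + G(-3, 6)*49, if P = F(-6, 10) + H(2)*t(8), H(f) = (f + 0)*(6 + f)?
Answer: -1813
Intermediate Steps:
t(v) = 2 + v
H(f) = f*(6 + f)
P = 170 (P = 10 + (2*(6 + 2))*(2 + 8) = 10 + (2*8)*10 = 10 + 16*10 = 10 + 160 = 170)
(P - 2424) + G(-3, 6)*49 = (170 - 2424) + 9*49 = -2254 + 441 = -1813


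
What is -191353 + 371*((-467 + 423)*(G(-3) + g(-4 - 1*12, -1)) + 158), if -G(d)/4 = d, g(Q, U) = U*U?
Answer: -344947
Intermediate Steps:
g(Q, U) = U²
G(d) = -4*d
-191353 + 371*((-467 + 423)*(G(-3) + g(-4 - 1*12, -1)) + 158) = -191353 + 371*((-467 + 423)*(-4*(-3) + (-1)²) + 158) = -191353 + 371*(-44*(12 + 1) + 158) = -191353 + 371*(-44*13 + 158) = -191353 + 371*(-572 + 158) = -191353 + 371*(-414) = -191353 - 153594 = -344947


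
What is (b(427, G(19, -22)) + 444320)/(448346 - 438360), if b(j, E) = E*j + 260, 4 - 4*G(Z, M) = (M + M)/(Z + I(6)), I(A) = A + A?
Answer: 6899957/154783 ≈ 44.578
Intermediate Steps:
I(A) = 2*A
G(Z, M) = 1 - M/(2*(12 + Z)) (G(Z, M) = 1 - (M + M)/(4*(Z + 2*6)) = 1 - 2*M/(4*(Z + 12)) = 1 - 2*M/(4*(12 + Z)) = 1 - M/(2*(12 + Z)))
b(j, E) = 260 + E*j
(b(427, G(19, -22)) + 444320)/(448346 - 438360) = ((260 + ((12 + 19 - ½*(-22))/(12 + 19))*427) + 444320)/(448346 - 438360) = ((260 + ((12 + 19 + 11)/31)*427) + 444320)/9986 = ((260 + ((1/31)*42)*427) + 444320)*(1/9986) = ((260 + (42/31)*427) + 444320)*(1/9986) = ((260 + 17934/31) + 444320)*(1/9986) = (25994/31 + 444320)*(1/9986) = (13799914/31)*(1/9986) = 6899957/154783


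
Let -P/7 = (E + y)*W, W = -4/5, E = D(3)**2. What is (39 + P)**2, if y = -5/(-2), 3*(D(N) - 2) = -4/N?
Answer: 726464209/164025 ≈ 4429.0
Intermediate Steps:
D(N) = 2 - 4/(3*N) (D(N) = 2 + (-4/N)/3 = 2 - 4/(3*N))
E = 196/81 (E = (2 - 4/3/3)**2 = (2 - 4/3*1/3)**2 = (2 - 4/9)**2 = (14/9)**2 = 196/81 ≈ 2.4198)
y = 5/2 (y = -5*(-1/2) = 5/2 ≈ 2.5000)
W = -4/5 (W = -4*1/5 = -4/5 ≈ -0.80000)
P = 11158/405 (P = -7*(196/81 + 5/2)*(-4)/5 = -5579*(-4)/(162*5) = -7*(-1594/405) = 11158/405 ≈ 27.551)
(39 + P)**2 = (39 + 11158/405)**2 = (26953/405)**2 = 726464209/164025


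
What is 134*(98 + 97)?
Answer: 26130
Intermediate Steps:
134*(98 + 97) = 134*195 = 26130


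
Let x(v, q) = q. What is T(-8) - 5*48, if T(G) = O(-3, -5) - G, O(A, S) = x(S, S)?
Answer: -237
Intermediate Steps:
O(A, S) = S
T(G) = -5 - G
T(-8) - 5*48 = (-5 - 1*(-8)) - 5*48 = (-5 + 8) - 240 = 3 - 240 = -237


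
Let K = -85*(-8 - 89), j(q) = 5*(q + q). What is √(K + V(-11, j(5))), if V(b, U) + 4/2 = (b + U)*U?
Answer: √10193 ≈ 100.96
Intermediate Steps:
j(q) = 10*q (j(q) = 5*(2*q) = 10*q)
K = 8245 (K = -85*(-97) = 8245)
V(b, U) = -2 + U*(U + b) (V(b, U) = -2 + (b + U)*U = -2 + (U + b)*U = -2 + U*(U + b))
√(K + V(-11, j(5))) = √(8245 + (-2 + (10*5)² + (10*5)*(-11))) = √(8245 + (-2 + 50² + 50*(-11))) = √(8245 + (-2 + 2500 - 550)) = √(8245 + 1948) = √10193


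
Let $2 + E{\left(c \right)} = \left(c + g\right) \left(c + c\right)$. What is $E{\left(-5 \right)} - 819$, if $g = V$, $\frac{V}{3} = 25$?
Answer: $-1521$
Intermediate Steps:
$V = 75$ ($V = 3 \cdot 25 = 75$)
$g = 75$
$E{\left(c \right)} = -2 + 2 c \left(75 + c\right)$ ($E{\left(c \right)} = -2 + \left(c + 75\right) \left(c + c\right) = -2 + \left(75 + c\right) 2 c = -2 + 2 c \left(75 + c\right)$)
$E{\left(-5 \right)} - 819 = \left(-2 + 2 \left(-5\right)^{2} + 150 \left(-5\right)\right) - 819 = \left(-2 + 2 \cdot 25 - 750\right) - 819 = \left(-2 + 50 - 750\right) - 819 = -702 - 819 = -1521$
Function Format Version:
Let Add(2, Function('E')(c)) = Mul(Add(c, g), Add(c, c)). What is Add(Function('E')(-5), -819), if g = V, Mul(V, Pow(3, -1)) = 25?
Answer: -1521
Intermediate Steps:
V = 75 (V = Mul(3, 25) = 75)
g = 75
Function('E')(c) = Add(-2, Mul(2, c, Add(75, c))) (Function('E')(c) = Add(-2, Mul(Add(c, 75), Add(c, c))) = Add(-2, Mul(Add(75, c), Mul(2, c))) = Add(-2, Mul(2, c, Add(75, c))))
Add(Function('E')(-5), -819) = Add(Add(-2, Mul(2, Pow(-5, 2)), Mul(150, -5)), -819) = Add(Add(-2, Mul(2, 25), -750), -819) = Add(Add(-2, 50, -750), -819) = Add(-702, -819) = -1521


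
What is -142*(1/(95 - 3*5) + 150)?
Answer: -852071/40 ≈ -21302.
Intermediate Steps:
-142*(1/(95 - 3*5) + 150) = -142*(1/(95 - 15) + 150) = -142*(1/80 + 150) = -142*12001/80 = -852071/40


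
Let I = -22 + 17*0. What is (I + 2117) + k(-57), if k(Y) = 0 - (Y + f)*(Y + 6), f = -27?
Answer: -2189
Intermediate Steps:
I = -22 (I = -22 + 0 = -22)
k(Y) = -(-27 + Y)*(6 + Y) (k(Y) = 0 - (Y - 27)*(Y + 6) = 0 - (-27 + Y)*(6 + Y) = -(-27 + Y)*(6 + Y))
(I + 2117) + k(-57) = (-22 + 2117) + (162 - 1*(-57)² + 21*(-57)) = 2095 + (162 - 1*3249 - 1197) = 2095 + (162 - 3249 - 1197) = 2095 - 4284 = -2189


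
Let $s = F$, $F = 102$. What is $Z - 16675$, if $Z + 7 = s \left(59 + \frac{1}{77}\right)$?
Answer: $- \frac{821026}{77} \approx -10663.0$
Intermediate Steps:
$s = 102$
$Z = \frac{462949}{77}$ ($Z = -7 + 102 \left(59 + \frac{1}{77}\right) = -7 + 102 \cdot \frac{4544}{77} = -7 + \frac{463488}{77} = \frac{462949}{77} \approx 6012.3$)
$Z - 16675 = \frac{462949}{77} - 16675 = - \frac{821026}{77}$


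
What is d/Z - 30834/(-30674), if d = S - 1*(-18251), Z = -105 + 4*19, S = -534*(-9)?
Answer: -353178116/444773 ≈ -794.06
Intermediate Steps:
S = 4806
Z = -29 (Z = -105 + 76 = -29)
d = 23057 (d = 4806 - 1*(-18251) = 4806 + 18251 = 23057)
d/Z - 30834/(-30674) = 23057/(-29) - 30834/(-30674) = 23057*(-1/29) - 30834*(-1/30674) = -23057/29 + 15417/15337 = -353178116/444773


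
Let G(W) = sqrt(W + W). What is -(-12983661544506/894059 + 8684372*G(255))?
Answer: 12983661544506/894059 - 8684372*sqrt(510) ≈ -1.8160e+8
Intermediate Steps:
G(W) = sqrt(2)*sqrt(W) (G(W) = sqrt(2*W) = sqrt(2)*sqrt(W))
-(-12983661544506/894059 + 8684372*G(255)) = -(-12983661544506/894059 + 8684372*sqrt(510)) = -8684372*(-2990121/1788118 + sqrt(510)) = 12983661544506/894059 - 8684372*sqrt(510)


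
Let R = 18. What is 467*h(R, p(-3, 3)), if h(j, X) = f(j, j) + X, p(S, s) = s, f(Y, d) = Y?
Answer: 9807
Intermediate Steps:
h(j, X) = X + j (h(j, X) = j + X = X + j)
467*h(R, p(-3, 3)) = 467*(3 + 18) = 467*21 = 9807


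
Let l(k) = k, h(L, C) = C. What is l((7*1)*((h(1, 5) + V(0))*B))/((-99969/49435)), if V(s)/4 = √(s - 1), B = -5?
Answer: 8651125/99969 + 6920900*I/99969 ≈ 86.538 + 69.23*I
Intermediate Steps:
V(s) = 4*√(-1 + s) (V(s) = 4*√(s - 1) = 4*√(-1 + s))
l((7*1)*((h(1, 5) + V(0))*B))/((-99969/49435)) = ((7*1)*((5 + 4*√(-1 + 0))*(-5)))/((-99969/49435)) = (7*((5 + 4*√(-1))*(-5)))/((-99969*1/49435)) = (7*((5 + 4*I)*(-5)))/(-99969/49435) = (7*(-25 - 20*I))*(-49435/99969) = (-175 - 140*I)*(-49435/99969) = 8651125/99969 + 6920900*I/99969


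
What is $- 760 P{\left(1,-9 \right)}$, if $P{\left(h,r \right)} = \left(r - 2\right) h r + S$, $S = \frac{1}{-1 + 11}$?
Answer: $-75316$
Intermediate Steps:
$S = \frac{1}{10} \approx 0.1$
$P{\left(h,r \right)} = \frac{1}{10} + h r \left(-2 + r\right)$ ($P{\left(h,r \right)} = \left(r - 2\right) h r + \frac{1}{10} = \left(-2 + r\right) h r + \frac{1}{10} = h \left(-2 + r\right) r + \frac{1}{10} = h r \left(-2 + r\right) + \frac{1}{10} = \frac{1}{10} + h r \left(-2 + r\right)$)
$- 760 P{\left(1,-9 \right)} = - 760 \left(\frac{1}{10} + 1 \left(-9\right)^{2} - 2 \left(-9\right)\right) = - 760 \left(\frac{1}{10} + 1 \cdot 81 + 18\right) = - 760 \left(\frac{1}{10} + 81 + 18\right) = \left(-760\right) \frac{991}{10} = -75316$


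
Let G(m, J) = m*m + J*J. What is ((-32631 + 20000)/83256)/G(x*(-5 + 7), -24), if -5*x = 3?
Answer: -315775/1201883616 ≈ -0.00026273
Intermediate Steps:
x = -⅗ (x = -⅕*3 = -⅗ ≈ -0.60000)
G(m, J) = J² + m² (G(m, J) = m² + J² = J² + m²)
((-32631 + 20000)/83256)/G(x*(-5 + 7), -24) = ((-32631 + 20000)/83256)/((-24)² + (-3*(-5 + 7)/5)²) = (-12631*1/83256)/(576 + (-⅗*2)²) = -12631/(83256*(576 + (-6/5)²)) = -12631/(83256*(576 + 36/25)) = -12631/(83256*14436/25) = -12631/83256*25/14436 = -315775/1201883616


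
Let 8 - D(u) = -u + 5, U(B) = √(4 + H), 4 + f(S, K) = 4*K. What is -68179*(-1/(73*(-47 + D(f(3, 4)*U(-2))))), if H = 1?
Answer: -749969/22192 - 204537*√5/22192 ≈ -54.404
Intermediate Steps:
f(S, K) = -4 + 4*K
U(B) = √5 (U(B) = √(4 + 1) = √5)
D(u) = 3 + u (D(u) = 8 - (-u + 5) = 8 - (5 - u) = 8 + (-5 + u) = 3 + u)
-68179*(-1/(73*(-47 + D(f(3, 4)*U(-2))))) = -68179*(-1/(73*(-47 + (3 + (-4 + 4*4)*√5)))) = -68179*(-1/(73*(-47 + (3 + (-4 + 16)*√5)))) = -68179*(-1/(73*(-47 + (3 + 12*√5)))) = -68179*(-1/(73*(-44 + 12*√5))) = -68179/(3212 - 876*√5)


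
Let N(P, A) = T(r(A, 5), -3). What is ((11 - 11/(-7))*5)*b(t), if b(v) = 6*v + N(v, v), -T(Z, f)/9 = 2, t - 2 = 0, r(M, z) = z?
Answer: -2640/7 ≈ -377.14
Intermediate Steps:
t = 2 (t = 2 + 0 = 2)
T(Z, f) = -18 (T(Z, f) = -9*2 = -18)
N(P, A) = -18
b(v) = -18 + 6*v (b(v) = 6*v - 18 = -18 + 6*v)
((11 - 11/(-7))*5)*b(t) = ((11 - 11/(-7))*5)*(-18 + 6*2) = ((11 - 11*(-1)/7)*5)*(-18 + 12) = ((11 - 1*(-11/7))*5)*(-6) = ((11 + 11/7)*5)*(-6) = ((88/7)*5)*(-6) = (440/7)*(-6) = -2640/7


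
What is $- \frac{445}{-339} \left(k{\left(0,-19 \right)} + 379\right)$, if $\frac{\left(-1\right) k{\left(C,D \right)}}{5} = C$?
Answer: $\frac{168655}{339} \approx 497.51$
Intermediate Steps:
$k{\left(C,D \right)} = - 5 C$
$- \frac{445}{-339} \left(k{\left(0,-19 \right)} + 379\right) = - \frac{445}{-339} \left(\left(-5\right) 0 + 379\right) = \left(-445\right) \left(- \frac{1}{339}\right) \left(0 + 379\right) = \frac{445}{339} \cdot 379 = \frac{168655}{339}$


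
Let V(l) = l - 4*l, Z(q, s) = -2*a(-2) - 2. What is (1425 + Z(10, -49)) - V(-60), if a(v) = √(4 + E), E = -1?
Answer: 1243 - 2*√3 ≈ 1239.5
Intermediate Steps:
a(v) = √3 (a(v) = √(4 - 1) = √3)
Z(q, s) = -2 - 2*√3 (Z(q, s) = -2*√3 - 2 = -2 - 2*√3)
V(l) = -3*l
(1425 + Z(10, -49)) - V(-60) = (1425 + (-2 - 2*√3)) - (-3)*(-60) = (1423 - 2*√3) - 1*180 = (1423 - 2*√3) - 180 = 1243 - 2*√3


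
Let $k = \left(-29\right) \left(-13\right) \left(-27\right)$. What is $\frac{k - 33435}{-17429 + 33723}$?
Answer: $- \frac{21807}{8147} \approx -2.6767$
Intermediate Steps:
$k = -10179$ ($k = 377 \left(-27\right) = -10179$)
$\frac{k - 33435}{-17429 + 33723} = \frac{-10179 - 33435}{-17429 + 33723} = - \frac{43614}{16294} = \left(-43614\right) \frac{1}{16294} = - \frac{21807}{8147}$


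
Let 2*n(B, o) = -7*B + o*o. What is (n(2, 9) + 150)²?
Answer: 134689/4 ≈ 33672.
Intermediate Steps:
n(B, o) = o²/2 - 7*B/2 (n(B, o) = (-7*B + o*o)/2 = (-7*B + o²)/2 = (o² - 7*B)/2 = o²/2 - 7*B/2)
(n(2, 9) + 150)² = (((½)*9² - 7/2*2) + 150)² = (((½)*81 - 7) + 150)² = ((81/2 - 7) + 150)² = (67/2 + 150)² = (367/2)² = 134689/4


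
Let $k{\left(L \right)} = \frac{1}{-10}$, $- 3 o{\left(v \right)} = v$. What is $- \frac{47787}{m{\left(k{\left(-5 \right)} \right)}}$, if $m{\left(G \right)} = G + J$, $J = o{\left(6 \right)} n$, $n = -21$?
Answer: $- \frac{477870}{419} \approx -1140.5$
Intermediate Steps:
$o{\left(v \right)} = - \frac{v}{3}$
$k{\left(L \right)} = - \frac{1}{10}$
$J = 42$ ($J = \left(- \frac{1}{3}\right) 6 \left(-21\right) = \left(-2\right) \left(-21\right) = 42$)
$m{\left(G \right)} = 42 + G$ ($m{\left(G \right)} = G + 42 = 42 + G$)
$- \frac{47787}{m{\left(k{\left(-5 \right)} \right)}} = - \frac{47787}{42 - \frac{1}{10}} = - \frac{47787}{\frac{419}{10}} = \left(-47787\right) \frac{10}{419} = - \frac{477870}{419}$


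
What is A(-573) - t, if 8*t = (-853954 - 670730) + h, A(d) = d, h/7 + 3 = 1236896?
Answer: -7138151/8 ≈ -8.9227e+5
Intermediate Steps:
h = 8658251 (h = -21 + 7*1236896 = -21 + 8658272 = 8658251)
t = 7133567/8 (t = ((-853954 - 670730) + 8658251)/8 = (-1524684 + 8658251)/8 = (1/8)*7133567 = 7133567/8 ≈ 8.9170e+5)
A(-573) - t = -573 - 1*7133567/8 = -573 - 7133567/8 = -7138151/8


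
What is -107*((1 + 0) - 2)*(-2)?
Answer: -214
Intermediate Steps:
-107*((1 + 0) - 2)*(-2) = -107*(1 - 2)*(-2) = -(-107)*(-2) = -107*2 = -214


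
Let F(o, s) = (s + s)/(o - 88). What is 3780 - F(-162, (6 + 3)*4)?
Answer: 472536/125 ≈ 3780.3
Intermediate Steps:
F(o, s) = 2*s/(-88 + o) (F(o, s) = (2*s)/(-88 + o) = 2*s/(-88 + o))
3780 - F(-162, (6 + 3)*4) = 3780 - 2*(6 + 3)*4/(-88 - 162) = 3780 - 2*9*4/(-250) = 3780 - 2*36*(-1)/250 = 3780 - 1*(-36/125) = 3780 + 36/125 = 472536/125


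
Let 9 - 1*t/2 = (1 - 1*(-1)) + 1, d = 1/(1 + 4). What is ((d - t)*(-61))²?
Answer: 12952801/25 ≈ 5.1811e+5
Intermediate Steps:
d = ⅕ (d = 1/5 = ⅕ ≈ 0.20000)
t = 12 (t = 18 - 2*((1 - 1*(-1)) + 1) = 18 - 2*((1 + 1) + 1) = 18 - 2*(2 + 1) = 18 - 2*3 = 18 - 6 = 12)
((d - t)*(-61))² = ((⅕ - 1*12)*(-61))² = ((⅕ - 12)*(-61))² = (-59/5*(-61))² = (3599/5)² = 12952801/25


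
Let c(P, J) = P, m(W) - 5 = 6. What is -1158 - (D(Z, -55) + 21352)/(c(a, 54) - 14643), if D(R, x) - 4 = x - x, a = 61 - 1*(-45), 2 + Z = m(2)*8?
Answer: -16812490/14537 ≈ -1156.5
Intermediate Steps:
m(W) = 11 (m(W) = 5 + 6 = 11)
Z = 86 (Z = -2 + 11*8 = -2 + 88 = 86)
a = 106 (a = 61 + 45 = 106)
D(R, x) = 4 (D(R, x) = 4 + (x - x) = 4 + 0 = 4)
-1158 - (D(Z, -55) + 21352)/(c(a, 54) - 14643) = -1158 - (4 + 21352)/(106 - 14643) = -1158 - 21356/(-14537) = -1158 - 21356*(-1)/14537 = -1158 - 1*(-21356/14537) = -1158 + 21356/14537 = -16812490/14537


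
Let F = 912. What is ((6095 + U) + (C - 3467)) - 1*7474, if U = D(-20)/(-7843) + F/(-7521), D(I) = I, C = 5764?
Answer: 784684782/854887 ≈ 917.88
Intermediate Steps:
U = -101484/854887 (U = -20/(-7843) + 912/(-7521) = -20*(-1/7843) + 912*(-1/7521) = 20/7843 - 304/2507 = -101484/854887 ≈ -0.11871)
((6095 + U) + (C - 3467)) - 1*7474 = ((6095 - 101484/854887) + (5764 - 3467)) - 1*7474 = (5210434781/854887 + 2297) - 7474 = 7174110220/854887 - 7474 = 784684782/854887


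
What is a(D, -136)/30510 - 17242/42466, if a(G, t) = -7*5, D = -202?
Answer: -52753973/129563766 ≈ -0.40717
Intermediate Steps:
a(G, t) = -35
a(D, -136)/30510 - 17242/42466 = -35/30510 - 17242/42466 = -35*1/30510 - 17242*1/42466 = -7/6102 - 8621/21233 = -52753973/129563766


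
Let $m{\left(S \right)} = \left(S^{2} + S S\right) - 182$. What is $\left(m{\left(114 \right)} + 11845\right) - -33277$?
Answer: $70932$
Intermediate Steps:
$m{\left(S \right)} = -182 + 2 S^{2}$ ($m{\left(S \right)} = \left(S^{2} + S^{2}\right) - 182 = 2 S^{2} - 182 = -182 + 2 S^{2}$)
$\left(m{\left(114 \right)} + 11845\right) - -33277 = \left(\left(-182 + 2 \cdot 114^{2}\right) + 11845\right) - -33277 = \left(\left(-182 + 2 \cdot 12996\right) + 11845\right) + 33277 = \left(\left(-182 + 25992\right) + 11845\right) + 33277 = \left(25810 + 11845\right) + 33277 = 37655 + 33277 = 70932$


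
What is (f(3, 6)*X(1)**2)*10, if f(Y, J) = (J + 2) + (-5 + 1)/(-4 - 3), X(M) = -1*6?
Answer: 21600/7 ≈ 3085.7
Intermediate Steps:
X(M) = -6
f(Y, J) = 18/7 + J (f(Y, J) = (2 + J) - 4/(-7) = (2 + J) - 4*(-1/7) = (2 + J) + 4/7 = 18/7 + J)
(f(3, 6)*X(1)**2)*10 = ((18/7 + 6)*(-6)**2)*10 = ((60/7)*36)*10 = (2160/7)*10 = 21600/7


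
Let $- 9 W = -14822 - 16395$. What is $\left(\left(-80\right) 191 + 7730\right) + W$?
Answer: $- \frac{36733}{9} \approx -4081.4$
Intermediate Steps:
$W = \frac{31217}{9}$ ($W = - \frac{-14822 - 16395}{9} = \left(- \frac{1}{9}\right) \left(-31217\right) = \frac{31217}{9} \approx 3468.6$)
$\left(\left(-80\right) 191 + 7730\right) + W = \left(\left(-80\right) 191 + 7730\right) + \frac{31217}{9} = \left(-15280 + 7730\right) + \frac{31217}{9} = -7550 + \frac{31217}{9} = - \frac{36733}{9}$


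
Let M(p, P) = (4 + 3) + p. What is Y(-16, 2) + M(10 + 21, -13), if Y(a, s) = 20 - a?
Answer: 74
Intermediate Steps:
M(p, P) = 7 + p
Y(-16, 2) + M(10 + 21, -13) = (20 - 1*(-16)) + (7 + (10 + 21)) = (20 + 16) + (7 + 31) = 36 + 38 = 74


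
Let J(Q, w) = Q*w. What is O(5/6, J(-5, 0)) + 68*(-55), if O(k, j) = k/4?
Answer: -89755/24 ≈ -3739.8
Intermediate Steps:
O(k, j) = k/4 (O(k, j) = k*(¼) = k/4)
O(5/6, J(-5, 0)) + 68*(-55) = (5/6)/4 + 68*(-55) = (5*(⅙))/4 - 3740 = (¼)*(⅚) - 3740 = 5/24 - 3740 = -89755/24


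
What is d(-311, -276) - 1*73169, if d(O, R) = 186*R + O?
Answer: -124816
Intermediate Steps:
d(O, R) = O + 186*R
d(-311, -276) - 1*73169 = (-311 + 186*(-276)) - 1*73169 = (-311 - 51336) - 73169 = -51647 - 73169 = -124816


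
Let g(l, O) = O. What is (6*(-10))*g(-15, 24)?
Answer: -1440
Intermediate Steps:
(6*(-10))*g(-15, 24) = (6*(-10))*24 = -60*24 = -1440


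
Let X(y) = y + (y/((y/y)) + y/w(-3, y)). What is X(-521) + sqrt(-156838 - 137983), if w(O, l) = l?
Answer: -1041 + I*sqrt(294821) ≈ -1041.0 + 542.97*I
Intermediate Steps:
X(y) = 1 + 2*y (X(y) = y + (y/((y/y)) + y/y) = y + (y/1 + 1) = y + (y*1 + 1) = y + (y + 1) = y + (1 + y) = 1 + 2*y)
X(-521) + sqrt(-156838 - 137983) = (1 + 2*(-521)) + sqrt(-156838 - 137983) = (1 - 1042) + sqrt(-294821) = -1041 + I*sqrt(294821)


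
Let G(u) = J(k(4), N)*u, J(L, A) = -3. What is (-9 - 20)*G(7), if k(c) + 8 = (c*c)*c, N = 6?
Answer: 609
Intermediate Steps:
k(c) = -8 + c³ (k(c) = -8 + (c*c)*c = -8 + c²*c = -8 + c³)
G(u) = -3*u
(-9 - 20)*G(7) = (-9 - 20)*(-3*7) = -29*(-21) = 609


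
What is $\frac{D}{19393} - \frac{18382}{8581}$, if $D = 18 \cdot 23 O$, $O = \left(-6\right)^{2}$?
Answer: $- \frac{228590902}{166411333} \approx -1.3736$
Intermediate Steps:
$O = 36$
$D = 14904$ ($D = 18 \cdot 23 \cdot 36 = 414 \cdot 36 = 14904$)
$\frac{D}{19393} - \frac{18382}{8581} = \frac{14904}{19393} - \frac{18382}{8581} = - \frac{228590902}{166411333}$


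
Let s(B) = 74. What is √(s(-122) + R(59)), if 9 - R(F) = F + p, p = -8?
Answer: 4*√2 ≈ 5.6569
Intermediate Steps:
R(F) = 17 - F (R(F) = 9 - (F - 8) = 9 - (-8 + F) = 9 + (8 - F) = 17 - F)
√(s(-122) + R(59)) = √(74 + (17 - 1*59)) = √(74 + (17 - 59)) = √(74 - 42) = √32 = 4*√2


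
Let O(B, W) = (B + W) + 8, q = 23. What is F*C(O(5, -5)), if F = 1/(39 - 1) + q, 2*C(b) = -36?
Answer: -7875/19 ≈ -414.47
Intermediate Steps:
O(B, W) = 8 + B + W
C(b) = -18 (C(b) = (1/2)*(-36) = -18)
F = 875/38 (F = 1/(39 - 1) + 23 = 1/38 + 23 = 875/38 ≈ 23.026)
F*C(O(5, -5)) = (875/38)*(-18) = -7875/19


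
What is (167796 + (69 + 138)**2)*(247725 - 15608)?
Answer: 48894285465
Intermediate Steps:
(167796 + (69 + 138)**2)*(247725 - 15608) = (167796 + 207**2)*232117 = (167796 + 42849)*232117 = 210645*232117 = 48894285465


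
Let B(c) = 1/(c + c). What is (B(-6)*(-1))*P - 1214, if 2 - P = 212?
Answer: -2463/2 ≈ -1231.5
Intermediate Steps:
P = -210 (P = 2 - 1*212 = 2 - 212 = -210)
B(c) = 1/(2*c)
(B(-6)*(-1))*P - 1214 = (((1/2)/(-6))*(-1))*(-210) - 1214 = (((1/2)*(-1/6))*(-1))*(-210) - 1214 = -1/12*(-1)*(-210) - 1214 = (1/12)*(-210) - 1214 = -35/2 - 1214 = -2463/2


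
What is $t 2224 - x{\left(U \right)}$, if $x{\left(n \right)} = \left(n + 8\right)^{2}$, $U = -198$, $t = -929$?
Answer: $-2102196$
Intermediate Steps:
$x{\left(n \right)} = \left(8 + n\right)^{2}$
$t 2224 - x{\left(U \right)} = \left(-929\right) 2224 - \left(8 - 198\right)^{2} = -2066096 - \left(-190\right)^{2} = -2066096 - 36100 = -2102196$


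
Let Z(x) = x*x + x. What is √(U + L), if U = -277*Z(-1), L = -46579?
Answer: I*√46579 ≈ 215.82*I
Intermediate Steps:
Z(x) = x + x² (Z(x) = x² + x = x + x²)
U = 0 (U = -(-277)*(1 - 1) = -(-277)*0 = -277*0 = 0)
√(U + L) = √(0 - 46579) = √(-46579) = I*√46579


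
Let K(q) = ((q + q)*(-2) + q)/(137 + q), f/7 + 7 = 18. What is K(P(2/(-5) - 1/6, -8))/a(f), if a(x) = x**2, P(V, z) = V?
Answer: 51/24267397 ≈ 2.1016e-6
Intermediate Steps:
f = 77 (f = -49 + 7*18 = -49 + 126 = 77)
K(q) = -3*q/(137 + q) (K(q) = ((2*q)*(-2) + q)/(137 + q) = (-4*q + q)/(137 + q) = (-3*q)/(137 + q) = -3*q/(137 + q))
K(P(2/(-5) - 1/6, -8))/a(f) = (-3*(2/(-5) - 1/6)/(137 + (2/(-5) - 1/6)))/(77**2) = -3*(2*(-1/5) - 1*1/6)/(137 + (2*(-1/5) - 1*1/6))/5929 = -3*(-2/5 - 1/6)/(137 + (-2/5 - 1/6))*(1/5929) = -3*(-17/30)/(137 - 17/30)*(1/5929) = -3*(-17/30)/4093/30*(1/5929) = -3*(-17/30)*30/4093*(1/5929) = (51/4093)*(1/5929) = 51/24267397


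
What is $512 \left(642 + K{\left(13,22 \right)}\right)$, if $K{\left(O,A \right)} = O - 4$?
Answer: $333312$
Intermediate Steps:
$K{\left(O,A \right)} = -4 + O$ ($K{\left(O,A \right)} = O - 4 = -4 + O$)
$512 \left(642 + K{\left(13,22 \right)}\right) = 512 \left(642 + \left(-4 + 13\right)\right) = 512 \left(642 + 9\right) = 512 \cdot 651 = 333312$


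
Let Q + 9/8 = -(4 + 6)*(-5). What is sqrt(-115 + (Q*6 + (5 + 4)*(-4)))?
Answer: sqrt(569)/2 ≈ 11.927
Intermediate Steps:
Q = 391/8 (Q = -9/8 - (4 + 6)*(-5) = -9/8 - 10*(-5) = -9/8 - 1*(-50) = -9/8 + 50 = 391/8 ≈ 48.875)
sqrt(-115 + (Q*6 + (5 + 4)*(-4))) = sqrt(-115 + ((391/8)*6 + (5 + 4)*(-4))) = sqrt(-115 + (1173/4 + 9*(-4))) = sqrt(-115 + (1173/4 - 36)) = sqrt(-115 + 1029/4) = sqrt(569/4) = sqrt(569)/2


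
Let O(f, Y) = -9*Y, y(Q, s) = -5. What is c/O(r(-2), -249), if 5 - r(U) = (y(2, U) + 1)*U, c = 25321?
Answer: 25321/2241 ≈ 11.299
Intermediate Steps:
r(U) = 5 + 4*U (r(U) = 5 - (-5 + 1)*U = 5 - (-4)*U = 5 + 4*U)
c/O(r(-2), -249) = 25321/((-9*(-249))) = 25321/2241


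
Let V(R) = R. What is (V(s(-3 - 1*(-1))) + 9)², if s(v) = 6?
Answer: 225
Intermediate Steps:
(V(s(-3 - 1*(-1))) + 9)² = (6 + 9)² = 15² = 225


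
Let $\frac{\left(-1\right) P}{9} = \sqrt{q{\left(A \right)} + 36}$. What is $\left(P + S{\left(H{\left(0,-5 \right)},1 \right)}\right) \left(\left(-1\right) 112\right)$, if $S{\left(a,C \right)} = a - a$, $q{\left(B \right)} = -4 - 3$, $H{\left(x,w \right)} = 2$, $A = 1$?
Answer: $1008 \sqrt{29} \approx 5428.3$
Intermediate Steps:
$q{\left(B \right)} = -7$ ($q{\left(B \right)} = -4 - 3 = -7$)
$S{\left(a,C \right)} = 0$
$P = - 9 \sqrt{29}$ ($P = - 9 \sqrt{-7 + 36} = - 9 \sqrt{29} \approx -48.466$)
$\left(P + S{\left(H{\left(0,-5 \right)},1 \right)}\right) \left(\left(-1\right) 112\right) = \left(- 9 \sqrt{29} + 0\right) \left(\left(-1\right) 112\right) = - 9 \sqrt{29} \left(-112\right) = 1008 \sqrt{29}$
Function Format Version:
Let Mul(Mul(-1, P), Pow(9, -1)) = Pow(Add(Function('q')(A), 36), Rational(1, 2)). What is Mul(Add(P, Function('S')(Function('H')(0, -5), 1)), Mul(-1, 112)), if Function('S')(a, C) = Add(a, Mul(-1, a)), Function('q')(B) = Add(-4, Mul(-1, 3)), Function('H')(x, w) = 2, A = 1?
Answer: Mul(1008, Pow(29, Rational(1, 2))) ≈ 5428.3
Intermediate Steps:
Function('q')(B) = -7 (Function('q')(B) = Add(-4, -3) = -7)
Function('S')(a, C) = 0
P = Mul(-9, Pow(29, Rational(1, 2))) (P = Mul(-9, Pow(Add(-7, 36), Rational(1, 2))) = Mul(-9, Pow(29, Rational(1, 2))) ≈ -48.466)
Mul(Add(P, Function('S')(Function('H')(0, -5), 1)), Mul(-1, 112)) = Mul(Add(Mul(-9, Pow(29, Rational(1, 2))), 0), Mul(-1, 112)) = Mul(Mul(-9, Pow(29, Rational(1, 2))), -112) = Mul(1008, Pow(29, Rational(1, 2)))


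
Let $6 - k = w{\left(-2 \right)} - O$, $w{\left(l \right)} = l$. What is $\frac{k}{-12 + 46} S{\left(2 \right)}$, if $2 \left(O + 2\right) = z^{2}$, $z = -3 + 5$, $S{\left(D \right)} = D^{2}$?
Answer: $\frac{16}{17} \approx 0.94118$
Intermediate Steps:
$z = 2$
$O = 0$ ($O = -2 + \frac{2^{2}}{2} = -2 + \frac{1}{2} \cdot 4 = -2 + 2 = 0$)
$k = 8$ ($k = 6 - \left(-2 - 0\right) = 6 - \left(-2 + 0\right) = 6 - -2 = 6 + 2 = 8$)
$\frac{k}{-12 + 46} S{\left(2 \right)} = \frac{8}{-12 + 46} \cdot 2^{2} = \frac{8}{34} \cdot 4 = 8 \cdot \frac{1}{34} \cdot 4 = \frac{4}{17} \cdot 4 = \frac{16}{17}$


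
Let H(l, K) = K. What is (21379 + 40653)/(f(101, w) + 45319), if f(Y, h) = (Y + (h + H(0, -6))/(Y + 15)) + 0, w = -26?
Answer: 449732/329293 ≈ 1.3657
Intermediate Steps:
f(Y, h) = Y + (-6 + h)/(15 + Y) (f(Y, h) = (Y + (h - 6)/(Y + 15)) + 0 = (Y + (-6 + h)/(15 + Y)) + 0 = Y + (-6 + h)/(15 + Y))
(21379 + 40653)/(f(101, w) + 45319) = (21379 + 40653)/((-6 - 26 + 101² + 15*101)/(15 + 101) + 45319) = 62032/((-6 - 26 + 10201 + 1515)/116 + 45319) = 62032/((1/116)*11684 + 45319) = 62032/(2921/29 + 45319) = 62032/(1317172/29) = 62032*(29/1317172) = 449732/329293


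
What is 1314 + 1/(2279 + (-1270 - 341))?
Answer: 877753/668 ≈ 1314.0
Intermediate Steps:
1314 + 1/(2279 + (-1270 - 341)) = 1314 + 1/(2279 - 1611) = 1314 + 1/668 = 877753/668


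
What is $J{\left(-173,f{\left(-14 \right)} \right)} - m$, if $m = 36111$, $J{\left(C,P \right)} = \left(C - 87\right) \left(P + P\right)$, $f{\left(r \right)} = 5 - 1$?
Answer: $-38191$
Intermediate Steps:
$f{\left(r \right)} = 4$
$J{\left(C,P \right)} = 2 P \left(-87 + C\right)$ ($J{\left(C,P \right)} = \left(-87 + C\right) 2 P = 2 P \left(-87 + C\right)$)
$J{\left(-173,f{\left(-14 \right)} \right)} - m = 2 \cdot 4 \left(-87 - 173\right) - 36111 = 2 \cdot 4 \left(-260\right) - 36111 = -2080 - 36111 = -38191$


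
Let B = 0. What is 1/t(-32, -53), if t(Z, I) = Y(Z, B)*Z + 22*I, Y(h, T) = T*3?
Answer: -1/1166 ≈ -0.00085763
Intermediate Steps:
Y(h, T) = 3*T
t(Z, I) = 22*I (t(Z, I) = (3*0)*Z + 22*I = 0*Z + 22*I = 0 + 22*I = 22*I)
1/t(-32, -53) = 1/(22*(-53)) = 1/(-1166) = -1/1166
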